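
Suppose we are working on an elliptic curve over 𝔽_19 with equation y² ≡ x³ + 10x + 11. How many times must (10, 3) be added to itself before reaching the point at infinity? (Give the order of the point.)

2P: tangent at (10, 3): λ = (3·10² + 10)/(2·3) ≡ 6/6. 6⁻¹ ≡ 16 (mod 19), so λ ≡ 6·16 ≡ 1.
  x = λ² - 10 - 10 = 1 - 20 ≡ 0; y = λ·(10 - 0) - 3 ≡ 7. → (0, 7)
3P: (0, 7) + (10, 3). λ = (3 - 7)/(10 - 0) ≡ 15/10 mod 19. 10⁻¹ ≡ 2 (mod 19), so λ ≡ 11.
  x = λ² - 0 - 10 = 121 - 10 ≡ 16; y = λ·(0 - 16) - 7 ≡ 7. → (16, 7)
4P: (16, 7) + (10, 3). λ = (3 - 7)/(10 - 16) ≡ 15/13 mod 19. 13⁻¹ ≡ 3 (mod 19), so λ ≡ 7.
  x = λ² - 16 - 10 = 49 - 26 ≡ 4; y = λ·(16 - 4) - 7 ≡ 1. → (4, 1)
5P: (4, 1) + (10, 3). λ = (3 - 1)/(10 - 4) ≡ 2/6 mod 19. 6⁻¹ ≡ 16 (mod 19), so λ ≡ 13.
  x = λ² - 4 - 10 = 169 - 14 ≡ 3; y = λ·(4 - 3) - 1 ≡ 12. → (3, 12)
6P: (3, 12) + (10, 3). λ = (3 - 12)/(10 - 3) ≡ 10/7 mod 19. 7⁻¹ ≡ 11 (mod 19), so λ ≡ 15.
  x = λ² - 3 - 10 = 225 - 13 ≡ 3; y = λ·(3 - 3) - 12 ≡ 7. → (3, 7)
7P: (3, 7) + (10, 3). λ = (3 - 7)/(10 - 3) ≡ 15/7 mod 19. 7⁻¹ ≡ 11 (mod 19), so λ ≡ 13.
  x = λ² - 3 - 10 = 169 - 13 ≡ 4; y = λ·(3 - 4) - 7 ≡ 18. → (4, 18)
8P: (4, 18) + (10, 3). λ = (3 - 18)/(10 - 4) ≡ 4/6 mod 19. 6⁻¹ ≡ 16 (mod 19), so λ ≡ 7.
  x = λ² - 4 - 10 = 49 - 14 ≡ 16; y = λ·(4 - 16) - 18 ≡ 12. → (16, 12)
9P: (16, 12) + (10, 3). λ = (3 - 12)/(10 - 16) ≡ 10/13 mod 19. 13⁻¹ ≡ 3 (mod 19), so λ ≡ 11.
  x = λ² - 16 - 10 = 121 - 26 ≡ 0; y = λ·(16 - 0) - 12 ≡ 12. → (0, 12)
10P: (0, 12) + (10, 3). λ = (3 - 12)/(10 - 0) ≡ 10/10 mod 19. 10⁻¹ ≡ 2 (mod 19), so λ ≡ 1.
  x = λ² - 0 - 10 = 1 - 10 ≡ 10; y = λ·(0 - 10) - 12 ≡ 16. → (10, 16)
11P: (10, 16) + (10, 3): same x and y₁ ≡ -y₂, so the sum is the point at infinity.
11P = the point at infinity, so the order is 11.

11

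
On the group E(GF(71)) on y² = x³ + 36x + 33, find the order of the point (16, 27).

11

2P: tangent at (16, 27): λ = (3·16² + 36)/(2·27) ≡ 23/54. 54⁻¹ ≡ 25 (mod 71) since 54·25 = 1350 ≡ 1, so λ ≡ 23·25 ≡ 7.
  x = λ² - 16 - 16 = 49 - 32 ≡ 17; y = λ·(16 - 17) - 27 ≡ 37. → (17, 37)
3P: (17, 37) + (16, 27). λ = (27 - 37)/(16 - 17) ≡ 61/70 mod 71. 70⁻¹ ≡ 70 (mod 71), so λ ≡ 10.
  x = λ² - 17 - 16 = 100 - 33 ≡ 67; y = λ·(17 - 67) - 37 ≡ 31. → (67, 31)
4P: (67, 31) + (16, 27). λ = (27 - 31)/(16 - 67) ≡ 67/20 mod 71. 20⁻¹ ≡ 32 (mod 71), so λ ≡ 14.
  x = λ² - 67 - 16 = 196 - 83 ≡ 42; y = λ·(67 - 42) - 31 ≡ 35. → (42, 35)
5P: (42, 35) + (16, 27). λ = (27 - 35)/(16 - 42) ≡ 63/45 mod 71. 45⁻¹ ≡ 30 (mod 71), so λ ≡ 44.
  x = λ² - 42 - 16 = 1936 - 58 ≡ 32; y = λ·(42 - 32) - 35 ≡ 50. → (32, 50)
6P: (32, 50) + (16, 27). λ = (27 - 50)/(16 - 32) ≡ 48/55 mod 71. 55⁻¹ ≡ 31 (mod 71), so λ ≡ 68.
  x = λ² - 32 - 16 = 4624 - 48 ≡ 32; y = λ·(32 - 32) - 50 ≡ 21. → (32, 21)
7P: (32, 21) + (16, 27). λ = (27 - 21)/(16 - 32) ≡ 6/55 mod 71. 55⁻¹ ≡ 31 (mod 71), so λ ≡ 44.
  x = λ² - 32 - 16 = 1936 - 48 ≡ 42; y = λ·(32 - 42) - 21 ≡ 36. → (42, 36)
8P: (42, 36) + (16, 27). λ = (27 - 36)/(16 - 42) ≡ 62/45 mod 71. 45⁻¹ ≡ 30 (mod 71) since 45·30 = 1350 ≡ 1, so λ ≡ 14.
  x = λ² - 42 - 16 = 196 - 58 ≡ 67; y = λ·(42 - 67) - 36 ≡ 40. → (67, 40)
9P: (67, 40) + (16, 27). λ = (27 - 40)/(16 - 67) ≡ 58/20 mod 71. 20⁻¹ ≡ 32 (mod 71), so λ ≡ 10.
  x = λ² - 67 - 16 = 100 - 83 ≡ 17; y = λ·(67 - 17) - 40 ≡ 34. → (17, 34)
10P: (17, 34) + (16, 27). λ = (27 - 34)/(16 - 17) ≡ 64/70 mod 71. 70⁻¹ ≡ 70 (mod 71), so λ ≡ 7.
  x = λ² - 17 - 16 = 49 - 33 ≡ 16; y = λ·(17 - 16) - 34 ≡ 44. → (16, 44)
11P: (16, 44) + (16, 27): same x and y₁ ≡ -y₂, so the sum is ∞.
11P = ∞, so the order is 11.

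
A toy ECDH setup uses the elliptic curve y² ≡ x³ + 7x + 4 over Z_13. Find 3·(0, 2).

Write P = (0, 2).
Repeated addition: build up to 3P.
2P: tangent at (0, 2): λ = (3·0² + 7)/(2·2) ≡ 7/4. 4⁻¹ ≡ 10 (mod 13), so λ ≡ 7·10 ≡ 5.
  x = λ² - 0 - 0 = 25 - 0 ≡ 12; y = λ·(0 - 12) - 2 ≡ 3. → (12, 3)
3P: (12, 3) + (0, 2). λ = (2 - 3)/(0 - 12) ≡ 12/1 mod 13. 1⁻¹ ≡ 1 (mod 13) since 1·1 = 1 ≡ 1, so λ ≡ 12.
  x = λ² - 12 - 0 = 144 - 12 ≡ 2; y = λ·(12 - 2) - 3 ≡ 0. → (2, 0)

(2, 0)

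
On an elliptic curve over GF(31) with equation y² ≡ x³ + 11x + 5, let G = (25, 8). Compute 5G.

Repeated addition: build up to 5G.
2G: tangent at (25, 8): λ = (3·25² + 11)/(2·8) ≡ 26/16. 16⁻¹ ≡ 2 (mod 31), so λ ≡ 26·2 ≡ 21.
  x = λ² - 25 - 25 = 441 - 50 ≡ 19; y = λ·(25 - 19) - 8 ≡ 25. → (19, 25)
3G: (19, 25) + (25, 8). λ = (8 - 25)/(25 - 19) ≡ 14/6 mod 31. 6⁻¹ ≡ 26 (mod 31) since 6·26 = 156 ≡ 1, so λ ≡ 23.
  x = λ² - 19 - 25 = 529 - 44 ≡ 20; y = λ·(19 - 20) - 25 ≡ 14. → (20, 14)
4G: (20, 14) + (25, 8). λ = (8 - 14)/(25 - 20) ≡ 25/5 mod 31. 5⁻¹ ≡ 25 (mod 31), so λ ≡ 5.
  x = λ² - 20 - 25 = 25 - 45 ≡ 11; y = λ·(20 - 11) - 14 ≡ 0. → (11, 0)
5G: (11, 0) + (25, 8). λ = (8 - 0)/(25 - 11) ≡ 8/14 mod 31. 14⁻¹ ≡ 20 (mod 31), so λ ≡ 5.
  x = λ² - 11 - 25 = 25 - 36 ≡ 20; y = λ·(11 - 20) - 0 ≡ 17. → (20, 17)

(20, 17)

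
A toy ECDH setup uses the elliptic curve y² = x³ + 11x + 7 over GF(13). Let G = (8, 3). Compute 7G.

(10, 5)

Double-and-add on 7 = (111)₂. Start with G = (8, 3) for the leading 1-bit.
double: tangent at (8, 3): λ = (3·8² + 11)/(2·3) ≡ 8/6. 6⁻¹ ≡ 11 (mod 13) since 6·11 = 66 ≡ 1, so λ ≡ 8·11 ≡ 10.
  x = λ² - 8 - 8 = 100 - 16 ≡ 6; y = λ·(8 - 6) - 3 ≡ 4. → (6, 4)
add G: (6, 4) + (8, 3). λ = (3 - 4)/(8 - 6) ≡ 12/2 mod 13. 2⁻¹ ≡ 7 (mod 13), so λ ≡ 6.
  x = λ² - 6 - 8 = 36 - 14 ≡ 9; y = λ·(6 - 9) - 4 ≡ 4. → (9, 4)
double: tangent at (9, 4): λ = (3·9² + 11)/(2·4) ≡ 7/8. 8⁻¹ ≡ 5 (mod 13) since 8·5 = 40 ≡ 1, so λ ≡ 7·5 ≡ 9.
  x = λ² - 9 - 9 = 81 - 18 ≡ 11; y = λ·(9 - 11) - 4 ≡ 4. → (11, 4)
add G: (11, 4) + (8, 3). λ = (3 - 4)/(8 - 11) ≡ 12/10 mod 13. 10⁻¹ ≡ 4 (mod 13) since 10·4 = 40 ≡ 1, so λ ≡ 9.
  x = λ² - 11 - 8 = 81 - 19 ≡ 10; y = λ·(11 - 10) - 4 ≡ 5. → (10, 5)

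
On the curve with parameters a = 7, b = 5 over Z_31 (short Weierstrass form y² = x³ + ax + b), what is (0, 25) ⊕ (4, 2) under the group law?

(0, 6)

(0, 25) + (4, 2). λ = (2 - 25)/(4 - 0) ≡ 8/4 mod 31. 4⁻¹ ≡ 8 (mod 31), so λ ≡ 2.
  x = λ² - 0 - 4 = 4 - 4 ≡ 0; y = λ·(0 - 0) - 25 ≡ 6. → (0, 6)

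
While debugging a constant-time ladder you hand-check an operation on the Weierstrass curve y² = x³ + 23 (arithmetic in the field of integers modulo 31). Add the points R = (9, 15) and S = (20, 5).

(10, 0)

(9, 15) + (20, 5). λ = (5 - 15)/(20 - 9) ≡ 21/11 mod 31. 11⁻¹ ≡ 17 (mod 31), so λ ≡ 16.
  x = λ² - 9 - 20 = 256 - 29 ≡ 10; y = λ·(9 - 10) - 15 ≡ 0. → (10, 0)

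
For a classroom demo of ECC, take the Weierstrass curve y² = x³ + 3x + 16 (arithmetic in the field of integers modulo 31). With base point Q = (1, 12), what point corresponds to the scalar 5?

Double-and-add on 5 = (101)₂. Start with Q = (1, 12) for the leading 1-bit.
double: tangent at (1, 12): λ = (3·1² + 3)/(2·12) ≡ 6/24. 24⁻¹ ≡ 22 (mod 31) since 24·22 = 528 ≡ 1, so λ ≡ 6·22 ≡ 8.
  x = λ² - 1 - 1 = 64 - 2 ≡ 0; y = λ·(1 - 0) - 12 ≡ 27. → (0, 27)
double: tangent at (0, 27): λ = (3·0² + 3)/(2·27) ≡ 3/23. 23⁻¹ ≡ 27 (mod 31), so λ ≡ 3·27 ≡ 19.
  x = λ² - 0 - 0 = 361 - 0 ≡ 20; y = λ·(0 - 20) - 27 ≡ 27. → (20, 27)
add Q: (20, 27) + (1, 12). λ = (12 - 27)/(1 - 20) ≡ 16/12 mod 31. 12⁻¹ ≡ 13 (mod 31) since 12·13 = 156 ≡ 1, so λ ≡ 22.
  x = λ² - 20 - 1 = 484 - 21 ≡ 29; y = λ·(20 - 29) - 27 ≡ 23. → (29, 23)

(29, 23)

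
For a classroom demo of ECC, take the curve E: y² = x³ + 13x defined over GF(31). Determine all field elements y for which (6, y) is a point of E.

none

x³ + 13x + 0 = 294 ≡ 15 (mod 31).
15 is a non-residue mod 31; no y exists.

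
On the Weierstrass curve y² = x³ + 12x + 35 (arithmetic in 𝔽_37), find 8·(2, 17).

Write Q = (2, 17).
Repeated addition: build up to 8Q.
2Q: tangent at (2, 17): λ = (3·2² + 12)/(2·17) ≡ 24/34. 34⁻¹ ≡ 12 (mod 37) since 34·12 = 408 ≡ 1, so λ ≡ 24·12 ≡ 29.
  x = λ² - 2 - 2 = 841 - 4 ≡ 23; y = λ·(2 - 23) - 17 ≡ 3. → (23, 3)
3Q: (23, 3) + (2, 17). λ = (17 - 3)/(2 - 23) ≡ 14/16 mod 37. 16⁻¹ ≡ 7 (mod 37) since 16·7 = 112 ≡ 1, so λ ≡ 24.
  x = λ² - 23 - 2 = 576 - 25 ≡ 33; y = λ·(23 - 33) - 3 ≡ 16. → (33, 16)
4Q: (33, 16) + (2, 17). λ = (17 - 16)/(2 - 33) ≡ 1/6 mod 37. 6⁻¹ ≡ 31 (mod 37), so λ ≡ 31.
  x = λ² - 33 - 2 = 961 - 35 ≡ 1; y = λ·(33 - 1) - 16 ≡ 14. → (1, 14)
5Q: (1, 14) + (2, 17). λ = (17 - 14)/(2 - 1) ≡ 3/1 mod 37. 1⁻¹ ≡ 1 (mod 37) since 1·1 = 1 ≡ 1, so λ ≡ 3.
  x = λ² - 1 - 2 = 9 - 3 ≡ 6; y = λ·(1 - 6) - 14 ≡ 8. → (6, 8)
6Q: (6, 8) + (2, 17). λ = (17 - 8)/(2 - 6) ≡ 9/33 mod 37. 33⁻¹ ≡ 9 (mod 37), so λ ≡ 7.
  x = λ² - 6 - 2 = 49 - 8 ≡ 4; y = λ·(6 - 4) - 8 ≡ 6. → (4, 6)
7Q: (4, 6) + (2, 17). λ = (17 - 6)/(2 - 4) ≡ 11/35 mod 37. 35⁻¹ ≡ 18 (mod 37) since 35·18 = 630 ≡ 1, so λ ≡ 13.
  x = λ² - 4 - 2 = 169 - 6 ≡ 15; y = λ·(4 - 15) - 6 ≡ 36. → (15, 36)
8Q: (15, 36) + (2, 17). λ = (17 - 36)/(2 - 15) ≡ 18/24 mod 37. 24⁻¹ ≡ 17 (mod 37) since 24·17 = 408 ≡ 1, so λ ≡ 10.
  x = λ² - 15 - 2 = 100 - 17 ≡ 9; y = λ·(15 - 9) - 36 ≡ 24. → (9, 24)

(9, 24)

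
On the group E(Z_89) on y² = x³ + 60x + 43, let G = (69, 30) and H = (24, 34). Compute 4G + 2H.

First 4G:
Double-and-add on 4 = (100)₂. Start with G = (69, 30) for the leading 1-bit.
double: tangent at (69, 30): λ = (3·69² + 60)/(2·30) ≡ 14/60. 60⁻¹ ≡ 46 (mod 89), so λ ≡ 14·46 ≡ 21.
  x = λ² - 69 - 69 = 441 - 138 ≡ 36; y = λ·(69 - 36) - 30 ≡ 40. → (36, 40)
double: tangent at (36, 40): λ = (3·36² + 60)/(2·40) ≡ 32/80. 80⁻¹ ≡ 79 (mod 89), so λ ≡ 32·79 ≡ 36.
  x = λ² - 36 - 36 = 1296 - 72 ≡ 67; y = λ·(36 - 67) - 40 ≡ 1. → (67, 1)
4G = (67, 1).
Next 2H:
Repeated addition: build up to 2H.
2H: tangent at (24, 34): λ = (3·24² + 60)/(2·34) ≡ 8/68. 68⁻¹ ≡ 72 (mod 89), so λ ≡ 8·72 ≡ 42.
  x = λ² - 24 - 24 = 1764 - 48 ≡ 25; y = λ·(24 - 25) - 34 ≡ 13. → (25, 13)
2H = (25, 13).
Finally 4G + 2H:
(67, 1) + (25, 13). λ = (13 - 1)/(25 - 67) ≡ 12/47 mod 89. 47⁻¹ ≡ 36 (mod 89) since 47·36 = 1692 ≡ 1, so λ ≡ 76.
  x = λ² - 67 - 25 = 5776 - 92 ≡ 77; y = λ·(67 - 77) - 1 ≡ 40. → (77, 40)

(77, 40)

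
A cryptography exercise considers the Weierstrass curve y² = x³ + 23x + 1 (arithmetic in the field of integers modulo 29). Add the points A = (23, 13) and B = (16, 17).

(23, 13) + (16, 17). λ = (17 - 13)/(16 - 23) ≡ 4/22 mod 29. 22⁻¹ ≡ 4 (mod 29) since 22·4 = 88 ≡ 1, so λ ≡ 16.
  x = λ² - 23 - 16 = 256 - 39 ≡ 14; y = λ·(23 - 14) - 13 ≡ 15. → (14, 15)

(14, 15)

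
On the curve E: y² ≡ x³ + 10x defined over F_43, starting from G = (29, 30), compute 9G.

Double-and-add on 9 = (1001)₂. Start with G = (29, 30) for the leading 1-bit.
double: tangent at (29, 30): λ = (3·29² + 10)/(2·30) ≡ 39/17. 17⁻¹ ≡ 38 (mod 43) since 17·38 = 646 ≡ 1, so λ ≡ 39·38 ≡ 20.
  x = λ² - 29 - 29 = 400 - 58 ≡ 41; y = λ·(29 - 41) - 30 ≡ 31. → (41, 31)
double: tangent at (41, 31): λ = (3·41² + 10)/(2·31) ≡ 22/19. 19⁻¹ ≡ 34 (mod 43), so λ ≡ 22·34 ≡ 17.
  x = λ² - 41 - 41 = 289 - 82 ≡ 35; y = λ·(41 - 35) - 31 ≡ 28. → (35, 28)
double: tangent at (35, 28): λ = (3·35² + 10)/(2·28) ≡ 30/13. 13⁻¹ ≡ 10 (mod 43), so λ ≡ 30·10 ≡ 42.
  x = λ² - 35 - 35 = 1764 - 70 ≡ 17; y = λ·(35 - 17) - 28 ≡ 40. → (17, 40)
add G: (17, 40) + (29, 30). λ = (30 - 40)/(29 - 17) ≡ 33/12 mod 43. 12⁻¹ ≡ 18 (mod 43), so λ ≡ 35.
  x = λ² - 17 - 29 = 1225 - 46 ≡ 18; y = λ·(17 - 18) - 40 ≡ 11. → (18, 11)

(18, 11)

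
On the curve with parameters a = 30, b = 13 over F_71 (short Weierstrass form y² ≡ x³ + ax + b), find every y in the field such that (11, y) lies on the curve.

none

x³ + 30x + 13 = 1674 ≡ 41 (mod 71).
41 is a non-residue mod 71; no y exists.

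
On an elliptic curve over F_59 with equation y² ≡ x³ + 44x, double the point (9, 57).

tangent at (9, 57): λ = (3·9² + 44)/(2·57) ≡ 51/55. 55⁻¹ ≡ 44 (mod 59) since 55·44 = 2420 ≡ 1, so λ ≡ 51·44 ≡ 2.
  x = λ² - 9 - 9 = 4 - 18 ≡ 45; y = λ·(9 - 45) - 57 ≡ 48. → (45, 48)

(45, 48)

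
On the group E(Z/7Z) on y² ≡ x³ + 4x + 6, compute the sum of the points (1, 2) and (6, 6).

(4, 4)

(1, 2) + (6, 6). λ = (6 - 2)/(6 - 1) ≡ 4/5 mod 7. 5⁻¹ ≡ 3 (mod 7), so λ ≡ 5.
  x = λ² - 1 - 6 = 25 - 7 ≡ 4; y = λ·(1 - 4) - 2 ≡ 4. → (4, 4)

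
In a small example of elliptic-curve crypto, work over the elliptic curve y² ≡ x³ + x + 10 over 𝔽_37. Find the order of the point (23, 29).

11

2P: tangent at (23, 29): λ = (3·23² + 1)/(2·29) ≡ 34/21. 21⁻¹ ≡ 30 (mod 37), so λ ≡ 34·30 ≡ 21.
  x = λ² - 23 - 23 = 441 - 46 ≡ 25; y = λ·(23 - 25) - 29 ≡ 3. → (25, 3)
3P: (25, 3) + (23, 29). λ = (29 - 3)/(23 - 25) ≡ 26/35 mod 37. 35⁻¹ ≡ 18 (mod 37), so λ ≡ 24.
  x = λ² - 25 - 23 = 576 - 48 ≡ 10; y = λ·(25 - 10) - 3 ≡ 24. → (10, 24)
4P: (10, 24) + (23, 29). λ = (29 - 24)/(23 - 10) ≡ 5/13 mod 37. 13⁻¹ ≡ 20 (mod 37) since 13·20 = 260 ≡ 1, so λ ≡ 26.
  x = λ² - 10 - 23 = 676 - 33 ≡ 14; y = λ·(10 - 14) - 24 ≡ 20. → (14, 20)
5P: (14, 20) + (23, 29). λ = (29 - 20)/(23 - 14) ≡ 9/9 mod 37. 9⁻¹ ≡ 33 (mod 37) since 9·33 = 297 ≡ 1, so λ ≡ 1.
  x = λ² - 14 - 23 = 1 - 37 ≡ 1; y = λ·(14 - 1) - 20 ≡ 30. → (1, 30)
6P: (1, 30) + (23, 29). λ = (29 - 30)/(23 - 1) ≡ 36/22 mod 37. 22⁻¹ ≡ 32 (mod 37), so λ ≡ 5.
  x = λ² - 1 - 23 = 25 - 24 ≡ 1; y = λ·(1 - 1) - 30 ≡ 7. → (1, 7)
7P: (1, 7) + (23, 29). λ = (29 - 7)/(23 - 1) ≡ 22/22 mod 37. 22⁻¹ ≡ 32 (mod 37) since 22·32 = 704 ≡ 1, so λ ≡ 1.
  x = λ² - 1 - 23 = 1 - 24 ≡ 14; y = λ·(1 - 14) - 7 ≡ 17. → (14, 17)
8P: (14, 17) + (23, 29). λ = (29 - 17)/(23 - 14) ≡ 12/9 mod 37. 9⁻¹ ≡ 33 (mod 37) since 9·33 = 297 ≡ 1, so λ ≡ 26.
  x = λ² - 14 - 23 = 676 - 37 ≡ 10; y = λ·(14 - 10) - 17 ≡ 13. → (10, 13)
9P: (10, 13) + (23, 29). λ = (29 - 13)/(23 - 10) ≡ 16/13 mod 37. 13⁻¹ ≡ 20 (mod 37), so λ ≡ 24.
  x = λ² - 10 - 23 = 576 - 33 ≡ 25; y = λ·(10 - 25) - 13 ≡ 34. → (25, 34)
10P: (25, 34) + (23, 29). λ = (29 - 34)/(23 - 25) ≡ 32/35 mod 37. 35⁻¹ ≡ 18 (mod 37), so λ ≡ 21.
  x = λ² - 25 - 23 = 441 - 48 ≡ 23; y = λ·(25 - 23) - 34 ≡ 8. → (23, 8)
11P: (23, 8) + (23, 29): same x and y₁ ≡ -y₂, so the sum is the point at infinity.
11P = the point at infinity, so the order is 11.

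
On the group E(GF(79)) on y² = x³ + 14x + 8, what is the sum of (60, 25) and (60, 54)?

O

The two points share x = 60 and their y-coordinates satisfy 25 + 54 ≡ 0 (mod 79), so they are inverses. Their sum is ∞.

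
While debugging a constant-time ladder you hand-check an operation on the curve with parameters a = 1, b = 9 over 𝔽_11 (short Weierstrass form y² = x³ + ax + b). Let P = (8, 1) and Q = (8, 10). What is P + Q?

O

The two points share x = 8 and their y-coordinates satisfy 1 + 10 ≡ 0 (mod 11), so they are inverses. Their sum is ∞.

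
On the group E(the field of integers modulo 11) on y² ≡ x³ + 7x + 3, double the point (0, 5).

(5, 8)

tangent at (0, 5): λ = (3·0² + 7)/(2·5) ≡ 7/10. 10⁻¹ ≡ 10 (mod 11), so λ ≡ 7·10 ≡ 4.
  x = λ² - 0 - 0 = 16 - 0 ≡ 5; y = λ·(0 - 5) - 5 ≡ 8. → (5, 8)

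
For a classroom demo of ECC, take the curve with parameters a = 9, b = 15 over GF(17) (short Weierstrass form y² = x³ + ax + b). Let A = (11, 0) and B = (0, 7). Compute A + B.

(11, 0) + (0, 7). λ = (7 - 0)/(0 - 11) ≡ 7/6 mod 17. 6⁻¹ ≡ 3 (mod 17) since 6·3 = 18 ≡ 1, so λ ≡ 4.
  x = λ² - 11 - 0 = 16 - 11 ≡ 5; y = λ·(11 - 5) - 0 ≡ 7. → (5, 7)

(5, 7)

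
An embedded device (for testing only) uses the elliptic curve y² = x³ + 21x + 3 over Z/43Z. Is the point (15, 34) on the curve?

yes

y² = 34² ≡ 38; x³ + 21x + 3 = 3693 ≡ 38 (mod 43). 38 = 38.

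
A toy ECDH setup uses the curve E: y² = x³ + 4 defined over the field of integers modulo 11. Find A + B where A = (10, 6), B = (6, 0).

(10, 6) + (6, 0). λ = (0 - 6)/(6 - 10) ≡ 5/7 mod 11. 7⁻¹ ≡ 8 (mod 11), so λ ≡ 7.
  x = λ² - 10 - 6 = 49 - 16 ≡ 0; y = λ·(10 - 0) - 6 ≡ 9. → (0, 9)

(0, 9)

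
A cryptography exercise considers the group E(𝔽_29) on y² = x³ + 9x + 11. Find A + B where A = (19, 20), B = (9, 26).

(6, 7)

(19, 20) + (9, 26). λ = (26 - 20)/(9 - 19) ≡ 6/19 mod 29. 19⁻¹ ≡ 26 (mod 29) since 19·26 = 494 ≡ 1, so λ ≡ 11.
  x = λ² - 19 - 9 = 121 - 28 ≡ 6; y = λ·(19 - 6) - 20 ≡ 7. → (6, 7)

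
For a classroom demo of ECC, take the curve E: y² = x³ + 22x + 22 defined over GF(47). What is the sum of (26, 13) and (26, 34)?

The two points share x = 26 and their y-coordinates satisfy 13 + 34 ≡ 0 (mod 47), so they are inverses. Their sum is O.

O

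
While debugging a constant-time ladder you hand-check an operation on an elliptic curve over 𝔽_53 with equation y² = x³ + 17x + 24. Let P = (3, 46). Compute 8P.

Double-and-add on 8 = (1000)₂. Start with P = (3, 46) for the leading 1-bit.
double: tangent at (3, 46): λ = (3·3² + 17)/(2·46) ≡ 44/39. 39⁻¹ ≡ 34 (mod 53) since 39·34 = 1326 ≡ 1, so λ ≡ 44·34 ≡ 12.
  x = λ² - 3 - 3 = 144 - 6 ≡ 32; y = λ·(3 - 32) - 46 ≡ 30. → (32, 30)
double: tangent at (32, 30): λ = (3·32² + 17)/(2·30) ≡ 15/7. 7⁻¹ ≡ 38 (mod 53), so λ ≡ 15·38 ≡ 40.
  x = λ² - 32 - 32 = 1600 - 64 ≡ 52; y = λ·(32 - 52) - 30 ≡ 18. → (52, 18)
double: tangent at (52, 18): λ = (3·52² + 17)/(2·18) ≡ 20/36. 36⁻¹ ≡ 28 (mod 53), so λ ≡ 20·28 ≡ 30.
  x = λ² - 52 - 52 = 900 - 104 ≡ 1; y = λ·(52 - 1) - 18 ≡ 28. → (1, 28)

(1, 28)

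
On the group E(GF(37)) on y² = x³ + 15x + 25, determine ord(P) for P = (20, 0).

2

2P: (20, 0) + (20, 0): same x and y₁ ≡ -y₂, so the sum is the point at infinity.
2P = the point at infinity, so the order is 2.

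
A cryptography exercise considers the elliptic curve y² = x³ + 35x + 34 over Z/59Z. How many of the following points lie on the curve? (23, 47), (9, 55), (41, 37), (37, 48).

3

(23, 47): 47² ≡ 26, rhs ≡ 26 → on.
(9, 55): 55² ≡ 16, rhs ≡ 16 → on.
(41, 37): 37² ≡ 12, rhs ≡ 3 → off.
(37, 48): 48² ≡ 3, rhs ≡ 3 → on.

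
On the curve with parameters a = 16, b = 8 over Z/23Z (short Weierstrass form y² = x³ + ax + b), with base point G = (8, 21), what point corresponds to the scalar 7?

(1, 5)

Repeated addition: build up to 7G.
2G: tangent at (8, 21): λ = (3·8² + 16)/(2·21) ≡ 1/19. 19⁻¹ ≡ 17 (mod 23) since 19·17 = 323 ≡ 1, so λ ≡ 1·17 ≡ 17.
  x = λ² - 8 - 8 = 289 - 16 ≡ 20; y = λ·(8 - 20) - 21 ≡ 5. → (20, 5)
3G: (20, 5) + (8, 21). λ = (21 - 5)/(8 - 20) ≡ 16/11 mod 23. 11⁻¹ ≡ 21 (mod 23), so λ ≡ 14.
  x = λ² - 20 - 8 = 196 - 28 ≡ 7; y = λ·(20 - 7) - 5 ≡ 16. → (7, 16)
4G: (7, 16) + (8, 21). λ = (21 - 16)/(8 - 7) ≡ 5/1 mod 23. 1⁻¹ ≡ 1 (mod 23), so λ ≡ 5.
  x = λ² - 7 - 8 = 25 - 15 ≡ 10; y = λ·(7 - 10) - 16 ≡ 15. → (10, 15)
5G: (10, 15) + (8, 21). λ = (21 - 15)/(8 - 10) ≡ 6/21 mod 23. 21⁻¹ ≡ 11 (mod 23), so λ ≡ 20.
  x = λ² - 10 - 8 = 400 - 18 ≡ 14; y = λ·(10 - 14) - 15 ≡ 20. → (14, 20)
6G: (14, 20) + (8, 21). λ = (21 - 20)/(8 - 14) ≡ 1/17 mod 23. 17⁻¹ ≡ 19 (mod 23), so λ ≡ 19.
  x = λ² - 14 - 8 = 361 - 22 ≡ 17; y = λ·(14 - 17) - 20 ≡ 15. → (17, 15)
7G: (17, 15) + (8, 21). λ = (21 - 15)/(8 - 17) ≡ 6/14 mod 23. 14⁻¹ ≡ 5 (mod 23), so λ ≡ 7.
  x = λ² - 17 - 8 = 49 - 25 ≡ 1; y = λ·(17 - 1) - 15 ≡ 5. → (1, 5)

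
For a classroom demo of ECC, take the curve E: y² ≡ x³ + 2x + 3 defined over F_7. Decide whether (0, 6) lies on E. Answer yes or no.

no

y² = 6² ≡ 1; x³ + 2x + 3 = 3 ≡ 3 (mod 7). 1 ≠ 3.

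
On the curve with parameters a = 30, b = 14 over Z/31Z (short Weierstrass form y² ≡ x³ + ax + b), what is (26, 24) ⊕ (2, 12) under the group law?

(26, 24) + (2, 12). λ = (12 - 24)/(2 - 26) ≡ 19/7 mod 31. 7⁻¹ ≡ 9 (mod 31) since 7·9 = 63 ≡ 1, so λ ≡ 16.
  x = λ² - 26 - 2 = 256 - 28 ≡ 11; y = λ·(26 - 11) - 24 ≡ 30. → (11, 30)

(11, 30)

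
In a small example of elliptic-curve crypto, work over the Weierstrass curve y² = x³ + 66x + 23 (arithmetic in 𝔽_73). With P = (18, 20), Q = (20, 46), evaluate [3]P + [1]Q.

First 3P:
Repeated addition: build up to 3P.
2P: tangent at (18, 20): λ = (3·18² + 66)/(2·20) ≡ 16/40. 40⁻¹ ≡ 42 (mod 73) since 40·42 = 1680 ≡ 1, so λ ≡ 16·42 ≡ 15.
  x = λ² - 18 - 18 = 225 - 36 ≡ 43; y = λ·(18 - 43) - 20 ≡ 43. → (43, 43)
3P: (43, 43) + (18, 20). λ = (20 - 43)/(18 - 43) ≡ 50/48 mod 73. 48⁻¹ ≡ 35 (mod 73), so λ ≡ 71.
  x = λ² - 43 - 18 = 5041 - 61 ≡ 16; y = λ·(43 - 16) - 43 ≡ 49. → (16, 49)
3P = (16, 49).
Finally 3P + Q:
(16, 49) + (20, 46). λ = (46 - 49)/(20 - 16) ≡ 70/4 mod 73. 4⁻¹ ≡ 55 (mod 73) since 4·55 = 220 ≡ 1, so λ ≡ 54.
  x = λ² - 16 - 20 = 2916 - 36 ≡ 33; y = λ·(16 - 33) - 49 ≡ 55. → (33, 55)

(33, 55)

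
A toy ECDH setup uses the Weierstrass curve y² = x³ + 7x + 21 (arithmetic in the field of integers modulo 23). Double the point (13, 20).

(9, 13)

tangent at (13, 20): λ = (3·13² + 7)/(2·20) ≡ 8/17. 17⁻¹ ≡ 19 (mod 23), so λ ≡ 8·19 ≡ 14.
  x = λ² - 13 - 13 = 196 - 26 ≡ 9; y = λ·(13 - 9) - 20 ≡ 13. → (9, 13)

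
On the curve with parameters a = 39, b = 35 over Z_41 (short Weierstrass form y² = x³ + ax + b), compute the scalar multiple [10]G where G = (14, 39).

Repeated addition: build up to 10G.
2G: tangent at (14, 39): λ = (3·14² + 39)/(2·39) ≡ 12/37. 37⁻¹ ≡ 10 (mod 41), so λ ≡ 12·10 ≡ 38.
  x = λ² - 14 - 14 = 1444 - 28 ≡ 22; y = λ·(14 - 22) - 39 ≡ 26. → (22, 26)
3G: (22, 26) + (14, 39). λ = (39 - 26)/(14 - 22) ≡ 13/33 mod 41. 33⁻¹ ≡ 5 (mod 41) since 33·5 = 165 ≡ 1, so λ ≡ 24.
  x = λ² - 22 - 14 = 576 - 36 ≡ 7; y = λ·(22 - 7) - 26 ≡ 6. → (7, 6)
4G: (7, 6) + (14, 39). λ = (39 - 6)/(14 - 7) ≡ 33/7 mod 41. 7⁻¹ ≡ 6 (mod 41) since 7·6 = 42 ≡ 1, so λ ≡ 34.
  x = λ² - 7 - 14 = 1156 - 21 ≡ 28; y = λ·(7 - 28) - 6 ≡ 18. → (28, 18)
5G: (28, 18) + (14, 39). λ = (39 - 18)/(14 - 28) ≡ 21/27 mod 41. 27⁻¹ ≡ 38 (mod 41) since 27·38 = 1026 ≡ 1, so λ ≡ 19.
  x = λ² - 28 - 14 = 361 - 42 ≡ 32; y = λ·(28 - 32) - 18 ≡ 29. → (32, 29)
6G: (32, 29) + (14, 39). λ = (39 - 29)/(14 - 32) ≡ 10/23 mod 41. 23⁻¹ ≡ 25 (mod 41), so λ ≡ 4.
  x = λ² - 32 - 14 = 16 - 46 ≡ 11; y = λ·(32 - 11) - 29 ≡ 14. → (11, 14)
7G: (11, 14) + (14, 39). λ = (39 - 14)/(14 - 11) ≡ 25/3 mod 41. 3⁻¹ ≡ 14 (mod 41) since 3·14 = 42 ≡ 1, so λ ≡ 22.
  x = λ² - 11 - 14 = 484 - 25 ≡ 8; y = λ·(11 - 8) - 14 ≡ 11. → (8, 11)
8G: (8, 11) + (14, 39). λ = (39 - 11)/(14 - 8) ≡ 28/6 mod 41. 6⁻¹ ≡ 7 (mod 41) since 6·7 = 42 ≡ 1, so λ ≡ 32.
  x = λ² - 8 - 14 = 1024 - 22 ≡ 18; y = λ·(8 - 18) - 11 ≡ 38. → (18, 38)
9G: (18, 38) + (14, 39). λ = (39 - 38)/(14 - 18) ≡ 1/37 mod 41. 37⁻¹ ≡ 10 (mod 41), so λ ≡ 10.
  x = λ² - 18 - 14 = 100 - 32 ≡ 27; y = λ·(18 - 27) - 38 ≡ 36. → (27, 36)
10G: (27, 36) + (14, 39). λ = (39 - 36)/(14 - 27) ≡ 3/28 mod 41. 28⁻¹ ≡ 22 (mod 41), so λ ≡ 25.
  x = λ² - 27 - 14 = 625 - 41 ≡ 10; y = λ·(27 - 10) - 36 ≡ 20. → (10, 20)

(10, 20)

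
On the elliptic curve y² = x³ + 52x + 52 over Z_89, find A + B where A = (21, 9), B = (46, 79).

(21, 9) + (46, 79). λ = (79 - 9)/(46 - 21) ≡ 70/25 mod 89. 25⁻¹ ≡ 57 (mod 89) since 25·57 = 1425 ≡ 1, so λ ≡ 74.
  x = λ² - 21 - 46 = 5476 - 67 ≡ 69; y = λ·(21 - 69) - 9 ≡ 88. → (69, 88)

(69, 88)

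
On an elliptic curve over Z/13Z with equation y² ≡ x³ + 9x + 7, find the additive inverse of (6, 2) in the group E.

(6, 11)

-(6, 2) = (6, -2 mod 13) = (6, 11).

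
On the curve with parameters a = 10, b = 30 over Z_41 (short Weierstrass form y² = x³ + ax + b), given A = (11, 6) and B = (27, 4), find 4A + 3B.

(31, 23)

First 4A:
Repeated addition: build up to 4A.
2A: tangent at (11, 6): λ = (3·11² + 10)/(2·6) ≡ 4/12. 12⁻¹ ≡ 24 (mod 41) since 12·24 = 288 ≡ 1, so λ ≡ 4·24 ≡ 14.
  x = λ² - 11 - 11 = 196 - 22 ≡ 10; y = λ·(11 - 10) - 6 ≡ 8. → (10, 8)
3A: (10, 8) + (11, 6). λ = (6 - 8)/(11 - 10) ≡ 39/1 mod 41. 1⁻¹ ≡ 1 (mod 41), so λ ≡ 39.
  x = λ² - 10 - 11 = 1521 - 21 ≡ 24; y = λ·(10 - 24) - 8 ≡ 20. → (24, 20)
4A: (24, 20) + (11, 6). λ = (6 - 20)/(11 - 24) ≡ 27/28 mod 41. 28⁻¹ ≡ 22 (mod 41), so λ ≡ 20.
  x = λ² - 24 - 11 = 400 - 35 ≡ 37; y = λ·(24 - 37) - 20 ≡ 7. → (37, 7)
4A = (37, 7).
Next 3B:
Repeated addition: build up to 3B.
2B: tangent at (27, 4): λ = (3·27² + 10)/(2·4) ≡ 24/8. 8⁻¹ ≡ 36 (mod 41) since 8·36 = 288 ≡ 1, so λ ≡ 24·36 ≡ 3.
  x = λ² - 27 - 27 = 9 - 54 ≡ 37; y = λ·(27 - 37) - 4 ≡ 7. → (37, 7)
3B: (37, 7) + (27, 4). λ = (4 - 7)/(27 - 37) ≡ 38/31 mod 41. 31⁻¹ ≡ 4 (mod 41), so λ ≡ 29.
  x = λ² - 37 - 27 = 841 - 64 ≡ 39; y = λ·(37 - 39) - 7 ≡ 17. → (39, 17)
3B = (39, 17).
Finally 4A + 3B:
(37, 7) + (39, 17). λ = (17 - 7)/(39 - 37) ≡ 10/2 mod 41. 2⁻¹ ≡ 21 (mod 41) since 2·21 = 42 ≡ 1, so λ ≡ 5.
  x = λ² - 37 - 39 = 25 - 76 ≡ 31; y = λ·(37 - 31) - 7 ≡ 23. → (31, 23)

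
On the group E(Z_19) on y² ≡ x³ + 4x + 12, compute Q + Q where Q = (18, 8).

tangent at (18, 8): λ = (3·18² + 4)/(2·8) ≡ 7/16. 16⁻¹ ≡ 6 (mod 19), so λ ≡ 7·6 ≡ 4.
  x = λ² - 18 - 18 = 16 - 36 ≡ 18; y = λ·(18 - 18) - 8 ≡ 11. → (18, 11)

(18, 11)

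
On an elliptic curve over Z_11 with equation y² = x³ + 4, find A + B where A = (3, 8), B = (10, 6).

(1, 4)

(3, 8) + (10, 6). λ = (6 - 8)/(10 - 3) ≡ 9/7 mod 11. 7⁻¹ ≡ 8 (mod 11) since 7·8 = 56 ≡ 1, so λ ≡ 6.
  x = λ² - 3 - 10 = 36 - 13 ≡ 1; y = λ·(3 - 1) - 8 ≡ 4. → (1, 4)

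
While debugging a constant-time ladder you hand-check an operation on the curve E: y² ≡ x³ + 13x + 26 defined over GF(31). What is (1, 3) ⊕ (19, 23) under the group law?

(1, 3) + (19, 23). λ = (23 - 3)/(19 - 1) ≡ 20/18 mod 31. 18⁻¹ ≡ 19 (mod 31), so λ ≡ 8.
  x = λ² - 1 - 19 = 64 - 20 ≡ 13; y = λ·(1 - 13) - 3 ≡ 25. → (13, 25)

(13, 25)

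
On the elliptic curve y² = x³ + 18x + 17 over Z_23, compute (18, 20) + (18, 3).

The two points share x = 18 and their y-coordinates satisfy 20 + 3 ≡ 0 (mod 23), so they are inverses. Their sum is ∞.

O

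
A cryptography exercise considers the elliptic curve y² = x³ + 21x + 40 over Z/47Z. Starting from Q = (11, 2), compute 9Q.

(20, 0)

Double-and-add on 9 = (1001)₂. Start with Q = (11, 2) for the leading 1-bit.
double: tangent at (11, 2): λ = (3·11² + 21)/(2·2) ≡ 8/4. 4⁻¹ ≡ 12 (mod 47) since 4·12 = 48 ≡ 1, so λ ≡ 8·12 ≡ 2.
  x = λ² - 11 - 11 = 4 - 22 ≡ 29; y = λ·(11 - 29) - 2 ≡ 9. → (29, 9)
double: tangent at (29, 9): λ = (3·29² + 21)/(2·9) ≡ 6/18. 18⁻¹ ≡ 34 (mod 47), so λ ≡ 6·34 ≡ 16.
  x = λ² - 29 - 29 = 256 - 58 ≡ 10; y = λ·(29 - 10) - 9 ≡ 13. → (10, 13)
double: tangent at (10, 13): λ = (3·10² + 21)/(2·13) ≡ 39/26. 26⁻¹ ≡ 38 (mod 47) since 26·38 = 988 ≡ 1, so λ ≡ 39·38 ≡ 25.
  x = λ² - 10 - 10 = 625 - 20 ≡ 41; y = λ·(10 - 41) - 13 ≡ 11. → (41, 11)
add Q: (41, 11) + (11, 2). λ = (2 - 11)/(11 - 41) ≡ 38/17 mod 47. 17⁻¹ ≡ 36 (mod 47), so λ ≡ 5.
  x = λ² - 41 - 11 = 25 - 52 ≡ 20; y = λ·(41 - 20) - 11 ≡ 0. → (20, 0)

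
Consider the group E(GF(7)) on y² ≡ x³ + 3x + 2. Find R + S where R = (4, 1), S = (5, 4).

(4, 1) + (5, 4). λ = (4 - 1)/(5 - 4) ≡ 3/1 mod 7. 1⁻¹ ≡ 1 (mod 7), so λ ≡ 3.
  x = λ² - 4 - 5 = 9 - 9 ≡ 0; y = λ·(4 - 0) - 1 ≡ 4. → (0, 4)

(0, 4)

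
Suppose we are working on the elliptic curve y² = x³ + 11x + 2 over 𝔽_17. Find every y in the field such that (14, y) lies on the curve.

none

x³ + 11x + 2 = 2900 ≡ 10 (mod 17).
10 is a non-residue mod 17; no y exists.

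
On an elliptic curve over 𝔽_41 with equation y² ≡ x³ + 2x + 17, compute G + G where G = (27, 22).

tangent at (27, 22): λ = (3·27² + 2)/(2·22) ≡ 16/3. 3⁻¹ ≡ 14 (mod 41), so λ ≡ 16·14 ≡ 19.
  x = λ² - 27 - 27 = 361 - 54 ≡ 20; y = λ·(27 - 20) - 22 ≡ 29. → (20, 29)

(20, 29)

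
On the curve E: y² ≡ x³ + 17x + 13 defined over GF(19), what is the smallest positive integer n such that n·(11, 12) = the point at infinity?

2P: tangent at (11, 12): λ = (3·11² + 17)/(2·12) ≡ 0/5. 5⁻¹ ≡ 4 (mod 19) since 5·4 = 20 ≡ 1, so λ ≡ 0·4 ≡ 0.
  x = λ² - 11 - 11 = 0 - 22 ≡ 16; y = λ·(11 - 16) - 12 ≡ 7. → (16, 7)
3P: (16, 7) + (11, 12). λ = (12 - 7)/(11 - 16) ≡ 5/14 mod 19. 14⁻¹ ≡ 15 (mod 19) since 14·15 = 210 ≡ 1, so λ ≡ 18.
  x = λ² - 16 - 11 = 324 - 27 ≡ 12; y = λ·(16 - 12) - 7 ≡ 8. → (12, 8)
4P: (12, 8) + (11, 12). λ = (12 - 8)/(11 - 12) ≡ 4/18 mod 19. 18⁻¹ ≡ 18 (mod 19) since 18·18 = 324 ≡ 1, so λ ≡ 15.
  x = λ² - 12 - 11 = 225 - 23 ≡ 12; y = λ·(12 - 12) - 8 ≡ 11. → (12, 11)
5P: (12, 11) + (11, 12). λ = (12 - 11)/(11 - 12) ≡ 1/18 mod 19. 18⁻¹ ≡ 18 (mod 19) since 18·18 = 324 ≡ 1, so λ ≡ 18.
  x = λ² - 12 - 11 = 324 - 23 ≡ 16; y = λ·(12 - 16) - 11 ≡ 12. → (16, 12)
6P: (16, 12) + (11, 12). λ = (12 - 12)/(11 - 16) ≡ 0/14 mod 19. 14⁻¹ ≡ 15 (mod 19) since 14·15 = 210 ≡ 1, so λ ≡ 0.
  x = λ² - 16 - 11 = 0 - 27 ≡ 11; y = λ·(16 - 11) - 12 ≡ 7. → (11, 7)
7P: (11, 7) + (11, 12): same x and y₁ ≡ -y₂, so the sum is the point at infinity.
7P = the point at infinity, so the order is 7.

7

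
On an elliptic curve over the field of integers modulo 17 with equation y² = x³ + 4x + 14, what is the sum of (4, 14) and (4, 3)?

O

The two points share x = 4 and their y-coordinates satisfy 14 + 3 ≡ 0 (mod 17), so they are inverses. Their sum is ∞.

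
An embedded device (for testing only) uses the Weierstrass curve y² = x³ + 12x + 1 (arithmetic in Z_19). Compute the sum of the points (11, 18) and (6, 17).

(11, 18) + (6, 17). λ = (17 - 18)/(6 - 11) ≡ 18/14 mod 19. 14⁻¹ ≡ 15 (mod 19) since 14·15 = 210 ≡ 1, so λ ≡ 4.
  x = λ² - 11 - 6 = 16 - 17 ≡ 18; y = λ·(11 - 18) - 18 ≡ 11. → (18, 11)

(18, 11)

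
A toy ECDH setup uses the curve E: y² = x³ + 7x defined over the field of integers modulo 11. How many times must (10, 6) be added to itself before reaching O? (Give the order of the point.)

6

2P: tangent at (10, 6): λ = (3·10² + 7)/(2·6) ≡ 10/1. 1⁻¹ ≡ 1 (mod 11), so λ ≡ 10·1 ≡ 10.
  x = λ² - 10 - 10 = 100 - 20 ≡ 3; y = λ·(10 - 3) - 6 ≡ 9. → (3, 9)
3P: (3, 9) + (10, 6). λ = (6 - 9)/(10 - 3) ≡ 8/7 mod 11. 7⁻¹ ≡ 8 (mod 11), so λ ≡ 9.
  x = λ² - 3 - 10 = 81 - 13 ≡ 2; y = λ·(3 - 2) - 9 ≡ 0. → (2, 0)
4P: (2, 0) + (10, 6). λ = (6 - 0)/(10 - 2) ≡ 6/8 mod 11. 8⁻¹ ≡ 7 (mod 11) since 8·7 = 56 ≡ 1, so λ ≡ 9.
  x = λ² - 2 - 10 = 81 - 12 ≡ 3; y = λ·(2 - 3) - 0 ≡ 2. → (3, 2)
5P: (3, 2) + (10, 6). λ = (6 - 2)/(10 - 3) ≡ 4/7 mod 11. 7⁻¹ ≡ 8 (mod 11), so λ ≡ 10.
  x = λ² - 3 - 10 = 100 - 13 ≡ 10; y = λ·(3 - 10) - 2 ≡ 5. → (10, 5)
6P: (10, 5) + (10, 6): same x and y₁ ≡ -y₂, so the sum is O.
6P = O, so the order is 6.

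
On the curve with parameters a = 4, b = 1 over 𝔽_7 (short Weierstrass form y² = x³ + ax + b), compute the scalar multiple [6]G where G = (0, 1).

Double-and-add on 6 = (110)₂. Start with G = (0, 1) for the leading 1-bit.
double: tangent at (0, 1): λ = (3·0² + 4)/(2·1) ≡ 4/2. 2⁻¹ ≡ 4 (mod 7) since 2·4 = 8 ≡ 1, so λ ≡ 4·4 ≡ 2.
  x = λ² - 0 - 0 = 4 - 0 ≡ 4; y = λ·(0 - 4) - 1 ≡ 5. → (4, 5)
add G: (4, 5) + (0, 1). λ = (1 - 5)/(0 - 4) ≡ 3/3 mod 7. 3⁻¹ ≡ 5 (mod 7), so λ ≡ 1.
  x = λ² - 4 - 0 = 1 - 4 ≡ 4; y = λ·(4 - 4) - 5 ≡ 2. → (4, 2)
double: tangent at (4, 2): λ = (3·4² + 4)/(2·2) ≡ 3/4. 4⁻¹ ≡ 2 (mod 7), so λ ≡ 3·2 ≡ 6.
  x = λ² - 4 - 4 = 36 - 8 ≡ 0; y = λ·(4 - 0) - 2 ≡ 1. → (0, 1)

(0, 1)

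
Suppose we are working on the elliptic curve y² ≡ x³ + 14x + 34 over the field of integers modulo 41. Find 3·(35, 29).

Write P = (35, 29).
Repeated addition: build up to 3P.
2P: tangent at (35, 29): λ = (3·35² + 14)/(2·29) ≡ 40/17. 17⁻¹ ≡ 29 (mod 41), so λ ≡ 40·29 ≡ 12.
  x = λ² - 35 - 35 = 144 - 70 ≡ 33; y = λ·(35 - 33) - 29 ≡ 36. → (33, 36)
3P: (33, 36) + (35, 29). λ = (29 - 36)/(35 - 33) ≡ 34/2 mod 41. 2⁻¹ ≡ 21 (mod 41) since 2·21 = 42 ≡ 1, so λ ≡ 17.
  x = λ² - 33 - 35 = 289 - 68 ≡ 16; y = λ·(33 - 16) - 36 ≡ 7. → (16, 7)

(16, 7)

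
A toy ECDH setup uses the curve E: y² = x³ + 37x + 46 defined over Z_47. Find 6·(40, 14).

Write G = (40, 14).
Repeated addition: build up to 6G.
2G: tangent at (40, 14): λ = (3·40² + 37)/(2·14) ≡ 43/28. 28⁻¹ ≡ 42 (mod 47) since 28·42 = 1176 ≡ 1, so λ ≡ 43·42 ≡ 20.
  x = λ² - 40 - 40 = 400 - 80 ≡ 38; y = λ·(40 - 38) - 14 ≡ 26. → (38, 26)
3G: (38, 26) + (40, 14). λ = (14 - 26)/(40 - 38) ≡ 35/2 mod 47. 2⁻¹ ≡ 24 (mod 47) since 2·24 = 48 ≡ 1, so λ ≡ 41.
  x = λ² - 38 - 40 = 1681 - 78 ≡ 5; y = λ·(38 - 5) - 26 ≡ 11. → (5, 11)
4G: (5, 11) + (40, 14). λ = (14 - 11)/(40 - 5) ≡ 3/35 mod 47. 35⁻¹ ≡ 43 (mod 47) since 35·43 = 1505 ≡ 1, so λ ≡ 35.
  x = λ² - 5 - 40 = 1225 - 45 ≡ 5; y = λ·(5 - 5) - 11 ≡ 36. → (5, 36)
5G: (5, 36) + (40, 14). λ = (14 - 36)/(40 - 5) ≡ 25/35 mod 47. 35⁻¹ ≡ 43 (mod 47), so λ ≡ 41.
  x = λ² - 5 - 40 = 1681 - 45 ≡ 38; y = λ·(5 - 38) - 36 ≡ 21. → (38, 21)
6G: (38, 21) + (40, 14). λ = (14 - 21)/(40 - 38) ≡ 40/2 mod 47. 2⁻¹ ≡ 24 (mod 47), so λ ≡ 20.
  x = λ² - 38 - 40 = 400 - 78 ≡ 40; y = λ·(38 - 40) - 21 ≡ 33. → (40, 33)

(40, 33)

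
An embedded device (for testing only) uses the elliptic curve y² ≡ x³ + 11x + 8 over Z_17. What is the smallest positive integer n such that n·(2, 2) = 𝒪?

12

2P: tangent at (2, 2): λ = (3·2² + 11)/(2·2) ≡ 6/4. 4⁻¹ ≡ 13 (mod 17) since 4·13 = 52 ≡ 1, so λ ≡ 6·13 ≡ 10.
  x = λ² - 2 - 2 = 100 - 4 ≡ 11; y = λ·(2 - 11) - 2 ≡ 10. → (11, 10)
3P: (11, 10) + (2, 2). λ = (2 - 10)/(2 - 11) ≡ 9/8 mod 17. 8⁻¹ ≡ 15 (mod 17) since 8·15 = 120 ≡ 1, so λ ≡ 16.
  x = λ² - 11 - 2 = 256 - 13 ≡ 5; y = λ·(11 - 5) - 10 ≡ 1. → (5, 1)
4P: (5, 1) + (2, 2). λ = (2 - 1)/(2 - 5) ≡ 1/14 mod 17. 14⁻¹ ≡ 11 (mod 17), so λ ≡ 11.
  x = λ² - 5 - 2 = 121 - 7 ≡ 12; y = λ·(5 - 12) - 1 ≡ 7. → (12, 7)
5P: (12, 7) + (2, 2). λ = (2 - 7)/(2 - 12) ≡ 12/7 mod 17. 7⁻¹ ≡ 5 (mod 17), so λ ≡ 9.
  x = λ² - 12 - 2 = 81 - 14 ≡ 16; y = λ·(12 - 16) - 7 ≡ 8. → (16, 8)
6P: (16, 8) + (2, 2). λ = (2 - 8)/(2 - 16) ≡ 11/3 mod 17. 3⁻¹ ≡ 6 (mod 17) since 3·6 = 18 ≡ 1, so λ ≡ 15.
  x = λ² - 16 - 2 = 225 - 18 ≡ 3; y = λ·(16 - 3) - 8 ≡ 0. → (3, 0)
7P: (3, 0) + (2, 2). λ = (2 - 0)/(2 - 3) ≡ 2/16 mod 17. 16⁻¹ ≡ 16 (mod 17) since 16·16 = 256 ≡ 1, so λ ≡ 15.
  x = λ² - 3 - 2 = 225 - 5 ≡ 16; y = λ·(3 - 16) - 0 ≡ 9. → (16, 9)
8P: (16, 9) + (2, 2). λ = (2 - 9)/(2 - 16) ≡ 10/3 mod 17. 3⁻¹ ≡ 6 (mod 17) since 3·6 = 18 ≡ 1, so λ ≡ 9.
  x = λ² - 16 - 2 = 81 - 18 ≡ 12; y = λ·(16 - 12) - 9 ≡ 10. → (12, 10)
9P: (12, 10) + (2, 2). λ = (2 - 10)/(2 - 12) ≡ 9/7 mod 17. 7⁻¹ ≡ 5 (mod 17), so λ ≡ 11.
  x = λ² - 12 - 2 = 121 - 14 ≡ 5; y = λ·(12 - 5) - 10 ≡ 16. → (5, 16)
10P: (5, 16) + (2, 2). λ = (2 - 16)/(2 - 5) ≡ 3/14 mod 17. 14⁻¹ ≡ 11 (mod 17) since 14·11 = 154 ≡ 1, so λ ≡ 16.
  x = λ² - 5 - 2 = 256 - 7 ≡ 11; y = λ·(5 - 11) - 16 ≡ 7. → (11, 7)
11P: (11, 7) + (2, 2). λ = (2 - 7)/(2 - 11) ≡ 12/8 mod 17. 8⁻¹ ≡ 15 (mod 17), so λ ≡ 10.
  x = λ² - 11 - 2 = 100 - 13 ≡ 2; y = λ·(11 - 2) - 7 ≡ 15. → (2, 15)
12P: (2, 15) + (2, 2): same x and y₁ ≡ -y₂, so the sum is 𝒪.
12P = 𝒪, so the order is 12.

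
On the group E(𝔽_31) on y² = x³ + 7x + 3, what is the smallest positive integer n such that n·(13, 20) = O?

9

2P: tangent at (13, 20): λ = (3·13² + 7)/(2·20) ≡ 18/9. 9⁻¹ ≡ 7 (mod 31), so λ ≡ 18·7 ≡ 2.
  x = λ² - 13 - 13 = 4 - 26 ≡ 9; y = λ·(13 - 9) - 20 ≡ 19. → (9, 19)
3P: (9, 19) + (13, 20). λ = (20 - 19)/(13 - 9) ≡ 1/4 mod 31. 4⁻¹ ≡ 8 (mod 31), so λ ≡ 8.
  x = λ² - 9 - 13 = 64 - 22 ≡ 11; y = λ·(9 - 11) - 19 ≡ 27. → (11, 27)
4P: (11, 27) + (13, 20). λ = (20 - 27)/(13 - 11) ≡ 24/2 mod 31. 2⁻¹ ≡ 16 (mod 31) since 2·16 = 32 ≡ 1, so λ ≡ 12.
  x = λ² - 11 - 13 = 144 - 24 ≡ 27; y = λ·(11 - 27) - 27 ≡ 29. → (27, 29)
5P: (27, 29) + (13, 20). λ = (20 - 29)/(13 - 27) ≡ 22/17 mod 31. 17⁻¹ ≡ 11 (mod 31), so λ ≡ 25.
  x = λ² - 27 - 13 = 625 - 40 ≡ 27; y = λ·(27 - 27) - 29 ≡ 2. → (27, 2)
6P: (27, 2) + (13, 20). λ = (20 - 2)/(13 - 27) ≡ 18/17 mod 31. 17⁻¹ ≡ 11 (mod 31), so λ ≡ 12.
  x = λ² - 27 - 13 = 144 - 40 ≡ 11; y = λ·(27 - 11) - 2 ≡ 4. → (11, 4)
7P: (11, 4) + (13, 20). λ = (20 - 4)/(13 - 11) ≡ 16/2 mod 31. 2⁻¹ ≡ 16 (mod 31), so λ ≡ 8.
  x = λ² - 11 - 13 = 64 - 24 ≡ 9; y = λ·(11 - 9) - 4 ≡ 12. → (9, 12)
8P: (9, 12) + (13, 20). λ = (20 - 12)/(13 - 9) ≡ 8/4 mod 31. 4⁻¹ ≡ 8 (mod 31) since 4·8 = 32 ≡ 1, so λ ≡ 2.
  x = λ² - 9 - 13 = 4 - 22 ≡ 13; y = λ·(9 - 13) - 12 ≡ 11. → (13, 11)
9P: (13, 11) + (13, 20): same x and y₁ ≡ -y₂, so the sum is O.
9P = O, so the order is 9.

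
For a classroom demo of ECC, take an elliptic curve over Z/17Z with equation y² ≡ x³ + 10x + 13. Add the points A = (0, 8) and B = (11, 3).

(0, 8) + (11, 3). λ = (3 - 8)/(11 - 0) ≡ 12/11 mod 17. 11⁻¹ ≡ 14 (mod 17) since 11·14 = 154 ≡ 1, so λ ≡ 15.
  x = λ² - 0 - 11 = 225 - 11 ≡ 10; y = λ·(0 - 10) - 8 ≡ 12. → (10, 12)

(10, 12)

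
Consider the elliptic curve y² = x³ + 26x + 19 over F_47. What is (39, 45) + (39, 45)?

(37, 34)

tangent at (39, 45): λ = (3·39² + 26)/(2·45) ≡ 30/43. 43⁻¹ ≡ 35 (mod 47), so λ ≡ 30·35 ≡ 16.
  x = λ² - 39 - 39 = 256 - 78 ≡ 37; y = λ·(39 - 37) - 45 ≡ 34. → (37, 34)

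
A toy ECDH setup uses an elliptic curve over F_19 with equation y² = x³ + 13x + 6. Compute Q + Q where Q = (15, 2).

tangent at (15, 2): λ = (3·15² + 13)/(2·2) ≡ 4/4. 4⁻¹ ≡ 5 (mod 19), so λ ≡ 4·5 ≡ 1.
  x = λ² - 15 - 15 = 1 - 30 ≡ 9; y = λ·(15 - 9) - 2 ≡ 4. → (9, 4)

(9, 4)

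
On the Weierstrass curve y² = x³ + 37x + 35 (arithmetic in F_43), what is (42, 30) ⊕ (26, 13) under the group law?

(42, 30) + (26, 13). λ = (13 - 30)/(26 - 42) ≡ 26/27 mod 43. 27⁻¹ ≡ 8 (mod 43) since 27·8 = 216 ≡ 1, so λ ≡ 36.
  x = λ² - 42 - 26 = 1296 - 68 ≡ 24; y = λ·(42 - 24) - 30 ≡ 16. → (24, 16)

(24, 16)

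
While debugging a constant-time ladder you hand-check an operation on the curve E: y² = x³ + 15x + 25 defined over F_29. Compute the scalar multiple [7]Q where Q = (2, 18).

(2, 18)

Double-and-add on 7 = (111)₂. Start with Q = (2, 18) for the leading 1-bit.
double: tangent at (2, 18): λ = (3·2² + 15)/(2·18) ≡ 27/7. 7⁻¹ ≡ 25 (mod 29) since 7·25 = 175 ≡ 1, so λ ≡ 27·25 ≡ 8.
  x = λ² - 2 - 2 = 64 - 4 ≡ 2; y = λ·(2 - 2) - 18 ≡ 11. → (2, 11)
add Q: (2, 11) + (2, 18): same x and y₁ ≡ -y₂, so the sum is 𝒪.
double: 𝒪 + 𝒪 = 𝒪 (identity).
add Q: 𝒪 + (2, 18) = (2, 18) (identity).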